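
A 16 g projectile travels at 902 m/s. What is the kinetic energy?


E = 0.5*m*v^2 = 0.5*0.016*902^2 = 6509 J

6509 J


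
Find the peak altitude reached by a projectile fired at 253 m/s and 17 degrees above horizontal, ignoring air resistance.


H = (v0*sin(theta))^2 / (2g) = (253*sin(17°))^2 / (2*9.81) = 278.9 m

278.9 m


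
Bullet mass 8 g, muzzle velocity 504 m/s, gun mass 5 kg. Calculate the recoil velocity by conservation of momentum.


v_recoil = m_p * v_p / m_gun = 0.008 * 504 / 5 = 0.8064 m/s

0.8064 m/s


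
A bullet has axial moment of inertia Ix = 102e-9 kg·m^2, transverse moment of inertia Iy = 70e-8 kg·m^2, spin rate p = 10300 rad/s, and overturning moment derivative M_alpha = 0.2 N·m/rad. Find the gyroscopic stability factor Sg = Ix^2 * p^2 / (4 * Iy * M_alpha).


Sg = Ix^2 * p^2 / (4 * Iy * M_alpha) = (102e-9)^2 * 10300^2 / (4 * 70e-8 * 0.2) = 1.971

1.971


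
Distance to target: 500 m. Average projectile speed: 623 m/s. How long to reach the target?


t = d/v = 500/623 = 0.8026 s

0.8026 s


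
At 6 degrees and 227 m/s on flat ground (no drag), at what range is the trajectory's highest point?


R = v0^2*sin(2*theta)/g = 227^2*sin(2*6°)/9.81 = 1092.1 m
apex_dist = R/2 = 1092.1/2 = 546 m

546 m


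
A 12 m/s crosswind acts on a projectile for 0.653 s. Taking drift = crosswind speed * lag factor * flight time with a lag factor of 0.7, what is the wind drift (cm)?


drift = v_wind * lag * t = 12 * 0.7 * 0.653 = 5.4852 m ≈ 548.5 cm

548.5 cm


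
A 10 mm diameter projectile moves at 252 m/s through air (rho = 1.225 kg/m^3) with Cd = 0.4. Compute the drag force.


A = pi*(d/2)^2 = pi*(10/2000)^2 = 7.85398e-05 m^2
Fd = 0.5*Cd*rho*A*v^2 = 0.5*0.4*1.225*7.85398e-05*252^2 = 1.222 N

1.222 N


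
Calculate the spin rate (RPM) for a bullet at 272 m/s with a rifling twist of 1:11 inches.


twist_m = 11*0.0254 = 0.2794 m
spin = v/twist = 272/0.2794 = 973.5147 rev/s
RPM = spin*60 = 973.5147*60 ≈ 58411 RPM

58411 RPM


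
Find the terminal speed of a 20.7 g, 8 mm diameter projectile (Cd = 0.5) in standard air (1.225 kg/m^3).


A = pi*(d/2)^2 = pi*(8/2000)^2 = 5.02655e-05 m^2
vt = sqrt(2mg/(Cd*rho*A)) = sqrt(2*0.0207*9.81/(0.5 * 1.225 * 5.02655e-05)) = 114.9 m/s

114.9 m/s


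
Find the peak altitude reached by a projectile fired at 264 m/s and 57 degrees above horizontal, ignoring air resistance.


H = (v0*sin(theta))^2 / (2g) = (264*sin(57°))^2 / (2*9.81) = 2499 m

2499 m


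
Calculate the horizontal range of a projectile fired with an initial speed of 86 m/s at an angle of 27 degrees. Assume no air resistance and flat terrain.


R = v0^2 * sin(2*theta) / g = 86^2 * sin(2*27°) / 9.81 = 609.9 m

609.9 m


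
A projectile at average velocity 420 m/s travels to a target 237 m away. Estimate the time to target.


t = d/v = 237/420 = 0.5643 s

0.5643 s


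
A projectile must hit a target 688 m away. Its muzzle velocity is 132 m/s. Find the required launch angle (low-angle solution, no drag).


sin(2*theta) = R*g/v0^2 = 688*9.81/132^2 = 0.387355, theta = arcsin(0.387355)/2 = 11.4°

11.4 degrees


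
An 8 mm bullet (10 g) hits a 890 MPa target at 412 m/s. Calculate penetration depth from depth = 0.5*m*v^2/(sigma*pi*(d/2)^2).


A = pi*(d/2)^2 = pi*(8/2)^2 = 50.2655 mm^2
E = 0.5*m*v^2 = 0.5*0.01*412^2 = 848.72 J
depth = E/(sigma*A) = 848.72 J / (890 MPa * 50.2655 mm^2) = 848.72/(890 * 50.2655) m = 0.0189716 m ≈ 18.97 mm

18.97 mm


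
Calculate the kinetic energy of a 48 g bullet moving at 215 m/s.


E = 0.5*m*v^2 = 0.5*0.048*215^2 = 1109 J

1109 J


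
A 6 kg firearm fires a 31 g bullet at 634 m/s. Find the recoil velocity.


v_recoil = m_p * v_p / m_gun = 0.031 * 634 / 6 = 3.276 m/s

3.276 m/s


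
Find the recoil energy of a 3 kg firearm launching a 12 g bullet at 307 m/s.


v_r = m_p*v_p/m_gun = 0.012*307/3 = 1.228 m/s, E_r = 0.5*m_gun*v_r^2 = 0.5*3*1.228^2 = 2.262 J

2.262 J


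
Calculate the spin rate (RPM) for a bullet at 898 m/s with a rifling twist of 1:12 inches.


twist_m = 12*0.0254 = 0.3048 m
spin = v/twist = 898/0.3048 = 2946.194 rev/s
RPM = spin*60 = 2946.194*60 ≈ 176772 RPM

176772 RPM


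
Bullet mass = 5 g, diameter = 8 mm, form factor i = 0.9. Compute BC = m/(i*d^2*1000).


BC = m/(i*d^2*1000) = 5/(0.9 * 8^2 * 1000) = 8.681e-05

8.681e-05


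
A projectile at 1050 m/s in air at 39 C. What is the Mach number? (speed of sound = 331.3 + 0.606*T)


a = 331.3 + 0.606*(39) = 354.934 m/s
M = v/a = 1050/354.934 = 2.958

2.958


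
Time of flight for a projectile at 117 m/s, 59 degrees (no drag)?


T = 2*v0*sin(theta)/g = 2*117*sin(59°)/9.81 = 20.45 s

20.45 s


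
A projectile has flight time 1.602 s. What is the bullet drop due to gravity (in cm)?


drop = 0.5*g*t^2 = 0.5*9.81*1.602^2 = 12.5882 m ≈ 1259 cm

1259 cm


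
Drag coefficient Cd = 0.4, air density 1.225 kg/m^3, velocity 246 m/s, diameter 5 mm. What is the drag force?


A = pi*(d/2)^2 = pi*(5/2000)^2 = 1.96350e-05 m^2
Fd = 0.5*Cd*rho*A*v^2 = 0.5*0.4*1.225*1.96350e-05*246^2 = 0.2911 N

0.2911 N


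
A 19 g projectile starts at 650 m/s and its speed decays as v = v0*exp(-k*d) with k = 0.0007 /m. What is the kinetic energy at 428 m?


v = v0*exp(-k*d) = 650*exp(-0.0007*428) = 481.724 m/s
E = 0.5*m*v^2 = 0.5*0.019*481.724^2 = 2205 J

2205 J


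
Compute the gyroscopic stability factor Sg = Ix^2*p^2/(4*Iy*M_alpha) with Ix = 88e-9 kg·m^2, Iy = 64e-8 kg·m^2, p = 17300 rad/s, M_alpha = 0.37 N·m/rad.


Sg = Ix^2 * p^2 / (4 * Iy * M_alpha) = (88e-9)^2 * 17300^2 / (4 * 64e-8 * 0.37) = 2.447

2.447


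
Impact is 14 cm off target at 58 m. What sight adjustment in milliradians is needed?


1 mrad subtends 1 cm per 10 m of range, so adj = error_cm / (dist_m / 10) = 14 / (58/10) = 2.414 mrad

2.414 mrad


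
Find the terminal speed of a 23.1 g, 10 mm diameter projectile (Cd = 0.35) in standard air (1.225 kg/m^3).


A = pi*(d/2)^2 = pi*(10/2000)^2 = 7.85398e-05 m^2
vt = sqrt(2mg/(Cd*rho*A)) = sqrt(2*0.0231*9.81/(0.35 * 1.225 * 7.85398e-05)) = 116 m/s

116 m/s


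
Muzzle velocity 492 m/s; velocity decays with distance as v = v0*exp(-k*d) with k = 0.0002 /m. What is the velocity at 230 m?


v = v0*exp(-k*d) = 492*exp(-0.0002*230) = 469.9 m/s

469.9 m/s


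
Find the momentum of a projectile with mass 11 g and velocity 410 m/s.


p = m*v = 0.011*410 = 4.51 kg·m/s

4.51 kg·m/s


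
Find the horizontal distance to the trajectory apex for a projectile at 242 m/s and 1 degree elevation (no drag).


R = v0^2*sin(2*theta)/g = 242^2*sin(2*1°)/9.81 = 208.344 m
apex_dist = R/2 = 208.344/2 = 104.2 m

104.2 m


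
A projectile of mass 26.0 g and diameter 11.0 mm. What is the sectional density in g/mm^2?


SD = m/d^2 = 26.0/11.0^2 = 0.2149 g/mm^2

0.2149 g/mm^2


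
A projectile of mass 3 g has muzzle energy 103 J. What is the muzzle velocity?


v = sqrt(2*E/m) = sqrt(2*103/0.003) = 262 m/s

262 m/s


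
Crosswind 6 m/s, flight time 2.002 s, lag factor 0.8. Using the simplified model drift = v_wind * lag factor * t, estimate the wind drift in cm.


drift = v_wind * lag * t = 6 * 0.8 * 2.002 = 9.6096 m ≈ 961 cm

961 cm


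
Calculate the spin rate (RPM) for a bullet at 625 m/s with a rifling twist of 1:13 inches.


twist_m = 13*0.0254 = 0.3302 m
spin = v/twist = 625/0.3302 = 1892.792 rev/s
RPM = spin*60 = 1892.792*60 ≈ 113568 RPM

113568 RPM


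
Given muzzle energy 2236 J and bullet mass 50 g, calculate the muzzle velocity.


v = sqrt(2*E/m) = sqrt(2*2236/0.05) = 299.1 m/s

299.1 m/s


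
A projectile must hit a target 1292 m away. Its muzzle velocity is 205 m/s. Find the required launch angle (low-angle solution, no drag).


sin(2*theta) = R*g/v0^2 = 1292*9.81/205^2 = 0.301595, theta = arcsin(0.301595)/2 = 8.777°

8.777 degrees


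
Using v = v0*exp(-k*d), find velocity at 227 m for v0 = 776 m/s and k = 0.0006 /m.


v = v0*exp(-k*d) = 776*exp(-0.0006*227) = 677.2 m/s

677.2 m/s


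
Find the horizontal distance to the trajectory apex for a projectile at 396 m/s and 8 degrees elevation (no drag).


R = v0^2*sin(2*theta)/g = 396^2*sin(2*8°)/9.81 = 4406.15 m
apex_dist = R/2 = 4406.15/2 = 2203 m

2203 m


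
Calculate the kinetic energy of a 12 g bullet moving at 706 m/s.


E = 0.5*m*v^2 = 0.5*0.012*706^2 = 2991 J

2991 J


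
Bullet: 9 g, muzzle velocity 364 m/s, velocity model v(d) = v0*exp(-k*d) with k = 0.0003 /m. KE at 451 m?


v = v0*exp(-k*d) = 364*exp(-0.0003*451) = 317.937 m/s
E = 0.5*m*v^2 = 0.5*0.009*317.937^2 = 454.9 J

454.9 J


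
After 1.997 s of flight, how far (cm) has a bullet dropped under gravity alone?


drop = 0.5*g*t^2 = 0.5*9.81*1.997^2 = 19.5612 m ≈ 1956 cm

1956 cm


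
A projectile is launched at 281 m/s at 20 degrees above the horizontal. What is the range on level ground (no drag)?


R = v0^2 * sin(2*theta) / g = 281^2 * sin(2*20°) / 9.81 = 5174 m

5174 m


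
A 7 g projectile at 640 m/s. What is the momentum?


p = m*v = 0.007*640 = 4.48 kg·m/s

4.48 kg·m/s


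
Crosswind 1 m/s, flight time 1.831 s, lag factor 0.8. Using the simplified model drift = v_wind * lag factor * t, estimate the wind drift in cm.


drift = v_wind * lag * t = 1 * 0.8 * 1.831 = 1.4648 m ≈ 146.5 cm

146.5 cm


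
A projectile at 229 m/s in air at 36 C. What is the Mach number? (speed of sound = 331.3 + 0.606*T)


a = 331.3 + 0.606*(36) = 353.116 m/s
M = v/a = 229/353.116 = 0.6485

0.6485


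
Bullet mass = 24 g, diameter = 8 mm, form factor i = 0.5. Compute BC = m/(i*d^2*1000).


BC = m/(i*d^2*1000) = 24/(0.5 * 8^2 * 1000) = 0.00075

0.00075


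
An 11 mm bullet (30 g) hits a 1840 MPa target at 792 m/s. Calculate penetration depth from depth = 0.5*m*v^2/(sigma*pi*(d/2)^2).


A = pi*(d/2)^2 = pi*(11/2)^2 = 95.0332 mm^2
E = 0.5*m*v^2 = 0.5*0.03*792^2 = 9408.96 J
depth = E/(sigma*A) = 9408.96 J / (1840 MPa * 95.0332 mm^2) = 9408.96/(1840 * 95.0332) m = 0.0538082 m ≈ 53.81 mm

53.81 mm


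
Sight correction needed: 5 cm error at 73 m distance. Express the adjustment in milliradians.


1 mrad subtends 1 cm per 10 m of range, so adj = error_cm / (dist_m / 10) = 5 / (73/10) = 0.6849 mrad

0.6849 mrad


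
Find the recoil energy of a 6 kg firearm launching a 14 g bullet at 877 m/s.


v_r = m_p*v_p/m_gun = 0.014*877/6 = 2.04633 m/s, E_r = 0.5*m_gun*v_r^2 = 0.5*6*2.04633^2 = 12.56 J

12.56 J


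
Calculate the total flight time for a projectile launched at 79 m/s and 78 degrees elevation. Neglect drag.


T = 2*v0*sin(theta)/g = 2*79*sin(78°)/9.81 = 15.75 s

15.75 s


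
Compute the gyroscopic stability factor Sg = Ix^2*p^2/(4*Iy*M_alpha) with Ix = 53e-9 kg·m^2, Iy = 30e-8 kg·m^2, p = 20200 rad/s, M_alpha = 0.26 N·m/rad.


Sg = Ix^2 * p^2 / (4 * Iy * M_alpha) = (53e-9)^2 * 20200^2 / (4 * 30e-8 * 0.26) = 3.674

3.674


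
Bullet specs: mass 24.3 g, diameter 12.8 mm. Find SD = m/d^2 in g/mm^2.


SD = m/d^2 = 24.3/12.8^2 = 0.1483 g/mm^2

0.1483 g/mm^2


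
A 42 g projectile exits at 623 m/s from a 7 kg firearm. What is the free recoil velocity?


v_recoil = m_p * v_p / m_gun = 0.042 * 623 / 7 = 3.738 m/s

3.738 m/s


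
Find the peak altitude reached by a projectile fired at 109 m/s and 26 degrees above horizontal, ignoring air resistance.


H = (v0*sin(theta))^2 / (2g) = (109*sin(26°))^2 / (2*9.81) = 116.4 m

116.4 m


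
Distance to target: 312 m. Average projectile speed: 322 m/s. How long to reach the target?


t = d/v = 312/322 = 0.9689 s

0.9689 s


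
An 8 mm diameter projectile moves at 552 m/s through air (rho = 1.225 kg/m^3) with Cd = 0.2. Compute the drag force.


A = pi*(d/2)^2 = pi*(8/2000)^2 = 5.02655e-05 m^2
Fd = 0.5*Cd*rho*A*v^2 = 0.5*0.2*1.225*5.02655e-05*552^2 = 1.876 N

1.876 N


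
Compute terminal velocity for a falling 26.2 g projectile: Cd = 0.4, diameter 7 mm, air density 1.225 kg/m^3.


A = pi*(d/2)^2 = pi*(7/2000)^2 = 3.84845e-05 m^2
vt = sqrt(2mg/(Cd*rho*A)) = sqrt(2*0.0262*9.81/(0.4 * 1.225 * 3.84845e-05)) = 165.1 m/s

165.1 m/s


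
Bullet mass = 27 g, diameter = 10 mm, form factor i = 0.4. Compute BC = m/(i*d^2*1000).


BC = m/(i*d^2*1000) = 27/(0.4 * 10^2 * 1000) = 0.000675

0.000675


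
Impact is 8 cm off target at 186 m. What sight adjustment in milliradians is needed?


1 mrad subtends 1 cm per 10 m of range, so adj = error_cm / (dist_m / 10) = 8 / (186/10) = 0.4301 mrad

0.4301 mrad


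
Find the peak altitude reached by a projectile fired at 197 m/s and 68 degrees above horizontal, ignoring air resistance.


H = (v0*sin(theta))^2 / (2g) = (197*sin(68°))^2 / (2*9.81) = 1700 m

1700 m


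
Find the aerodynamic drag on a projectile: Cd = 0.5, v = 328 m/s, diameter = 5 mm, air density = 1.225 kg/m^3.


A = pi*(d/2)^2 = pi*(5/2000)^2 = 1.96350e-05 m^2
Fd = 0.5*Cd*rho*A*v^2 = 0.5*0.5*1.225*1.96350e-05*328^2 = 0.6469 N

0.6469 N


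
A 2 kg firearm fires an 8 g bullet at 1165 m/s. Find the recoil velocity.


v_recoil = m_p * v_p / m_gun = 0.008 * 1165 / 2 = 4.66 m/s

4.66 m/s


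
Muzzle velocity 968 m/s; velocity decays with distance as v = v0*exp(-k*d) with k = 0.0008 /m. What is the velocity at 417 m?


v = v0*exp(-k*d) = 968*exp(-0.0008*417) = 693.4 m/s

693.4 m/s


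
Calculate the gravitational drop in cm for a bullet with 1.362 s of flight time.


drop = 0.5*g*t^2 = 0.5*9.81*1.362^2 = 9.09899 m ≈ 909.9 cm

909.9 cm


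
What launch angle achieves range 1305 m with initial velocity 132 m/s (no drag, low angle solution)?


sin(2*theta) = R*g/v0^2 = 1305*9.81/132^2 = 0.734737, theta = arcsin(0.734737)/2 = 23.64°

23.64 degrees


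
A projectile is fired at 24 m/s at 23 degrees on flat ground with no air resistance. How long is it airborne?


T = 2*v0*sin(theta)/g = 2*24*sin(23°)/9.81 = 1.912 s

1.912 s


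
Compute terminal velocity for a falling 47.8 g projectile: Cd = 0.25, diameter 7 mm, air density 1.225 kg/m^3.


A = pi*(d/2)^2 = pi*(7/2000)^2 = 3.84845e-05 m^2
vt = sqrt(2mg/(Cd*rho*A)) = sqrt(2*0.0478*9.81/(0.25 * 1.225 * 3.84845e-05)) = 282.1 m/s

282.1 m/s


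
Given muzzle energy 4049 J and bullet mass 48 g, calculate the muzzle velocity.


v = sqrt(2*E/m) = sqrt(2*4049/0.048) = 410.7 m/s

410.7 m/s


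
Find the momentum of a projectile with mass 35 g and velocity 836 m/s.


p = m*v = 0.035*836 = 29.26 kg·m/s

29.26 kg·m/s


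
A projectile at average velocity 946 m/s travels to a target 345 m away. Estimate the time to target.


t = d/v = 345/946 = 0.3647 s

0.3647 s


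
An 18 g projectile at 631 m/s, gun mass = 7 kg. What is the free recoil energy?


v_r = m_p*v_p/m_gun = 0.018*631/7 = 1.62257 m/s, E_r = 0.5*m_gun*v_r^2 = 0.5*7*1.62257^2 = 9.215 J

9.215 J


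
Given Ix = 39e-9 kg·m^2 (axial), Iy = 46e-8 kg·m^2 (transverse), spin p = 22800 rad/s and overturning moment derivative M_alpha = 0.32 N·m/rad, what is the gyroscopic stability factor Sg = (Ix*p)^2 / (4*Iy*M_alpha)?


Sg = Ix^2 * p^2 / (4 * Iy * M_alpha) = (39e-9)^2 * 22800^2 / (4 * 46e-8 * 0.32) = 1.343

1.343


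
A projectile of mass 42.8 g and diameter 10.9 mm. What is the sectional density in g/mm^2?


SD = m/d^2 = 42.8/10.9^2 = 0.3602 g/mm^2

0.3602 g/mm^2


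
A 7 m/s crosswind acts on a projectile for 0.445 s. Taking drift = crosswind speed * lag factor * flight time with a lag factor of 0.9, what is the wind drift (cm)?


drift = v_wind * lag * t = 7 * 0.9 * 0.445 = 2.8035 m ≈ 280.4 cm

280.4 cm


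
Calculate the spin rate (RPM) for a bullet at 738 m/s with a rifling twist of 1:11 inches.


twist_m = 11*0.0254 = 0.2794 m
spin = v/twist = 738/0.2794 = 2641.374 rev/s
RPM = spin*60 = 2641.374*60 ≈ 158482 RPM

158482 RPM


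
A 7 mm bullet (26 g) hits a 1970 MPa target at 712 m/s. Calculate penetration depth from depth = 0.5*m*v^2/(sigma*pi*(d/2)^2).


A = pi*(d/2)^2 = pi*(7/2)^2 = 38.4845 mm^2
E = 0.5*m*v^2 = 0.5*0.026*712^2 = 6590.27 J
depth = E/(sigma*A) = 6590.27 J / (1970 MPa * 38.4845 mm^2) = 6590.27/(1970 * 38.4845) m = 0.0869263 m ≈ 86.93 mm

86.93 mm


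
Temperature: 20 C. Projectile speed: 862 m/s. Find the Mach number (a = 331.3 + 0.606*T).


a = 331.3 + 0.606*(20) = 343.42 m/s
M = v/a = 862/343.42 = 2.51

2.51


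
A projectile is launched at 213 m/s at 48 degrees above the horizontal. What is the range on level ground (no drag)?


R = v0^2 * sin(2*theta) / g = 213^2 * sin(2*48°) / 9.81 = 4599 m

4599 m


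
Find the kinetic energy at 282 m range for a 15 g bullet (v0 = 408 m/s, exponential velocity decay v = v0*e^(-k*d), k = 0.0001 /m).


v = v0*exp(-k*d) = 408*exp(-0.0001*282) = 396.655 m/s
E = 0.5*m*v^2 = 0.5*0.015*396.655^2 = 1180 J

1180 J


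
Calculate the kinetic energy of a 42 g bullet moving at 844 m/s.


E = 0.5*m*v^2 = 0.5*0.042*844^2 = 14959 J

14959 J


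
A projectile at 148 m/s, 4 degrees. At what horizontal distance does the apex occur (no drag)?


R = v0^2*sin(2*theta)/g = 148^2*sin(2*4°)/9.81 = 310.749 m
apex_dist = R/2 = 310.749/2 = 155.4 m

155.4 m


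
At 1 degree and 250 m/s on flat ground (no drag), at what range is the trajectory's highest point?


R = v0^2*sin(2*theta)/g = 250^2*sin(2*1°)/9.81 = 222.346 m
apex_dist = R/2 = 222.346/2 = 111.2 m

111.2 m


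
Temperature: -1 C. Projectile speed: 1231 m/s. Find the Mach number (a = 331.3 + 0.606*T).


a = 331.3 + 0.606*(-1) = 330.694 m/s
M = v/a = 1231/330.694 = 3.722

3.722


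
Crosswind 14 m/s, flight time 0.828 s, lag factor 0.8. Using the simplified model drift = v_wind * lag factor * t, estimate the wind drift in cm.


drift = v_wind * lag * t = 14 * 0.8 * 0.828 = 9.2736 m ≈ 927.4 cm

927.4 cm


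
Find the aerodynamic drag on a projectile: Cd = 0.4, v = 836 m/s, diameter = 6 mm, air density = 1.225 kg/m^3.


A = pi*(d/2)^2 = pi*(6/2000)^2 = 2.82743e-05 m^2
Fd = 0.5*Cd*rho*A*v^2 = 0.5*0.4*1.225*2.82743e-05*836^2 = 4.841 N

4.841 N


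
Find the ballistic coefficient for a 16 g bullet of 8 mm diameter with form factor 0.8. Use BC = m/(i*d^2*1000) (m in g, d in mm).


BC = m/(i*d^2*1000) = 16/(0.8 * 8^2 * 1000) = 0.0003125

0.0003125


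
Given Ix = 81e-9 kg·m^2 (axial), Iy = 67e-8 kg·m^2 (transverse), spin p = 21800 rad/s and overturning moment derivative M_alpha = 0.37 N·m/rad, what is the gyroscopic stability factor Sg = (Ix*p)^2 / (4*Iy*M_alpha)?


Sg = Ix^2 * p^2 / (4 * Iy * M_alpha) = (81e-9)^2 * 21800^2 / (4 * 67e-8 * 0.37) = 3.144

3.144


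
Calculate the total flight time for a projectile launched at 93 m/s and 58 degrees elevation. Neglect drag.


T = 2*v0*sin(theta)/g = 2*93*sin(58°)/9.81 = 16.08 s

16.08 s


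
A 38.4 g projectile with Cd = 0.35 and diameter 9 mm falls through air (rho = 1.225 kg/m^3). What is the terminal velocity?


A = pi*(d/2)^2 = pi*(9/2000)^2 = 6.36173e-05 m^2
vt = sqrt(2mg/(Cd*rho*A)) = sqrt(2*0.0384*9.81/(0.35 * 1.225 * 6.36173e-05)) = 166.2 m/s

166.2 m/s


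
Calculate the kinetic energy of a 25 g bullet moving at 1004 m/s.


E = 0.5*m*v^2 = 0.5*0.025*1004^2 = 12600 J

12600 J


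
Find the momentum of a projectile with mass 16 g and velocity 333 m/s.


p = m*v = 0.016*333 = 5.328 kg·m/s

5.328 kg·m/s


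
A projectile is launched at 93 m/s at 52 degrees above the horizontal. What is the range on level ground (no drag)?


R = v0^2 * sin(2*theta) / g = 93^2 * sin(2*52°) / 9.81 = 855.5 m

855.5 m


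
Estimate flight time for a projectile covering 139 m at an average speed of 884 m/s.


t = d/v = 139/884 = 0.1572 s

0.1572 s


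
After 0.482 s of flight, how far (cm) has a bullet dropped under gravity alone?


drop = 0.5*g*t^2 = 0.5*9.81*0.482^2 = 1.13955 m ≈ 114 cm

114 cm


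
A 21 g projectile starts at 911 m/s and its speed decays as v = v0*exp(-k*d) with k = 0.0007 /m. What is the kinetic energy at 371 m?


v = v0*exp(-k*d) = 911*exp(-0.0007*371) = 702.639 m/s
E = 0.5*m*v^2 = 0.5*0.021*702.639^2 = 5184 J

5184 J


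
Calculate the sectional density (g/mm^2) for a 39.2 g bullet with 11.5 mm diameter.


SD = m/d^2 = 39.2/11.5^2 = 0.2964 g/mm^2

0.2964 g/mm^2


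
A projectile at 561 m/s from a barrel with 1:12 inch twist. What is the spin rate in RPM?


twist_m = 12*0.0254 = 0.3048 m
spin = v/twist = 561/0.3048 = 1840.551 rev/s
RPM = spin*60 = 1840.551*60 ≈ 110433 RPM

110433 RPM


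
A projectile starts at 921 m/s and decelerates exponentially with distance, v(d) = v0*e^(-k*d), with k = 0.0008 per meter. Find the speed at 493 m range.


v = v0*exp(-k*d) = 921*exp(-0.0008*493) = 620.8 m/s

620.8 m/s


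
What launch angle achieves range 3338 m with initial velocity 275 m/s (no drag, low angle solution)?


sin(2*theta) = R*g/v0^2 = 3338*9.81/275^2 = 0.433002, theta = arcsin(0.433002)/2 = 12.83°

12.83 degrees


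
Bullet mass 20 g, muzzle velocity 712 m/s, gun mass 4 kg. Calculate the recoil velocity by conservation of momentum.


v_recoil = m_p * v_p / m_gun = 0.02 * 712 / 4 = 3.56 m/s

3.56 m/s


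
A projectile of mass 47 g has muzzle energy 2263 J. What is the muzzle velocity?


v = sqrt(2*E/m) = sqrt(2*2263/0.047) = 310.3 m/s

310.3 m/s


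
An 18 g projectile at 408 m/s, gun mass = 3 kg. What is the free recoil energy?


v_r = m_p*v_p/m_gun = 0.018*408/3 = 2.448 m/s, E_r = 0.5*m_gun*v_r^2 = 0.5*3*2.448^2 = 8.989 J

8.989 J


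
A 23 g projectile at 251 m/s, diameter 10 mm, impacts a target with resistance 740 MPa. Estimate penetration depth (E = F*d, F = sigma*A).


A = pi*(d/2)^2 = pi*(10/2)^2 = 78.5398 mm^2
E = 0.5*m*v^2 = 0.5*0.023*251^2 = 724.511 J
depth = E/(sigma*A) = 724.511 J / (740 MPa * 78.5398 mm^2) = 724.511/(740 * 78.5398) m = 0.0124659 m ≈ 12.47 mm

12.47 mm


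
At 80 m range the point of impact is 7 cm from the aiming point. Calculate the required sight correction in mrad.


1 mrad subtends 1 cm per 10 m of range, so adj = error_cm / (dist_m / 10) = 7 / (80/10) = 0.875 mrad

0.875 mrad


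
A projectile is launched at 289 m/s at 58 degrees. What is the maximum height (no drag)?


H = (v0*sin(theta))^2 / (2g) = (289*sin(58°))^2 / (2*9.81) = 3062 m

3062 m


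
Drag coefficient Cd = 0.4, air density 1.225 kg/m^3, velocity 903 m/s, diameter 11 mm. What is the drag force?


A = pi*(d/2)^2 = pi*(11/2000)^2 = 9.50332e-05 m^2
Fd = 0.5*Cd*rho*A*v^2 = 0.5*0.4*1.225*9.50332e-05*903^2 = 18.99 N

18.99 N


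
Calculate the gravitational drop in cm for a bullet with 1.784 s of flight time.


drop = 0.5*g*t^2 = 0.5*9.81*1.784^2 = 15.6109 m ≈ 1561 cm

1561 cm


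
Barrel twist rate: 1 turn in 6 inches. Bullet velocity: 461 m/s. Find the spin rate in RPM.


twist_m = 6*0.0254 = 0.1524 m
spin = v/twist = 461/0.1524 = 3024.934 rev/s
RPM = spin*60 = 3024.934*60 ≈ 181496 RPM

181496 RPM


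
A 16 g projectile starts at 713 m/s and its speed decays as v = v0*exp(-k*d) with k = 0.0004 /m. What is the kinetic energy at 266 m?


v = v0*exp(-k*d) = 713*exp(-0.0004*266) = 641.033 m/s
E = 0.5*m*v^2 = 0.5*0.016*641.033^2 = 3287 J

3287 J


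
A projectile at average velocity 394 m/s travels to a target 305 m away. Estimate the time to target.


t = d/v = 305/394 = 0.7741 s

0.7741 s


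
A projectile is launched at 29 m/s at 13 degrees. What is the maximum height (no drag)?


H = (v0*sin(theta))^2 / (2g) = (29*sin(13°))^2 / (2*9.81) = 2.169 m

2.169 m


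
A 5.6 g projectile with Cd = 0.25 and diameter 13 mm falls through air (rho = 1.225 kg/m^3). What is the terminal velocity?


A = pi*(d/2)^2 = pi*(13/2000)^2 = 1.32732e-04 m^2
vt = sqrt(2mg/(Cd*rho*A)) = sqrt(2*0.0056*9.81/(0.25 * 1.225 * 1.32732e-04)) = 51.99 m/s

51.99 m/s


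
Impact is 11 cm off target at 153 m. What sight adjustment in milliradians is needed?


1 mrad subtends 1 cm per 10 m of range, so adj = error_cm / (dist_m / 10) = 11 / (153/10) = 0.719 mrad

0.719 mrad


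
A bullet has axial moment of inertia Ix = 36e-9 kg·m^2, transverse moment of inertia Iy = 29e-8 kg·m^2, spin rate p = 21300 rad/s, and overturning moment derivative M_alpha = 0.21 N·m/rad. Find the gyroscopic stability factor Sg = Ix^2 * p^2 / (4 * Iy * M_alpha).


Sg = Ix^2 * p^2 / (4 * Iy * M_alpha) = (36e-9)^2 * 21300^2 / (4 * 29e-8 * 0.21) = 2.414

2.414


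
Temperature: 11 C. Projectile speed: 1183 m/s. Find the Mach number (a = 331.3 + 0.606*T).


a = 331.3 + 0.606*(11) = 337.966 m/s
M = v/a = 1183/337.966 = 3.5

3.5


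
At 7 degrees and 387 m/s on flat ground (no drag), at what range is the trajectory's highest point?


R = v0^2*sin(2*theta)/g = 387^2*sin(2*7°)/9.81 = 3693.41 m
apex_dist = R/2 = 3693.41/2 = 1847 m

1847 m


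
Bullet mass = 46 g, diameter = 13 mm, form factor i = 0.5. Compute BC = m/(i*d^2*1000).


BC = m/(i*d^2*1000) = 46/(0.5 * 13^2 * 1000) = 0.0005444

0.0005444


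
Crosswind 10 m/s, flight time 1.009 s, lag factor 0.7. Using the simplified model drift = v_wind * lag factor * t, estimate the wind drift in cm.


drift = v_wind * lag * t = 10 * 0.7 * 1.009 = 7.063 m ≈ 706.3 cm

706.3 cm


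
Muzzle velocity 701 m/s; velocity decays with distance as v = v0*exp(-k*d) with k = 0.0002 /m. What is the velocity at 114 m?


v = v0*exp(-k*d) = 701*exp(-0.0002*114) = 685.2 m/s

685.2 m/s


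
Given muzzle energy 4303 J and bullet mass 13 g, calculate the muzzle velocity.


v = sqrt(2*E/m) = sqrt(2*4303/0.013) = 813.6 m/s

813.6 m/s


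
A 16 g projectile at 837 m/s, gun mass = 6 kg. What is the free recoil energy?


v_r = m_p*v_p/m_gun = 0.016*837/6 = 2.232 m/s, E_r = 0.5*m_gun*v_r^2 = 0.5*6*2.232^2 = 14.95 J

14.95 J


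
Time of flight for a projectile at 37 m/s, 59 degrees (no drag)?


T = 2*v0*sin(theta)/g = 2*37*sin(59°)/9.81 = 6.466 s

6.466 s


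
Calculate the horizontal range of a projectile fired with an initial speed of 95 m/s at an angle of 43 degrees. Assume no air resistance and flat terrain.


R = v0^2 * sin(2*theta) / g = 95^2 * sin(2*43°) / 9.81 = 917.7 m

917.7 m


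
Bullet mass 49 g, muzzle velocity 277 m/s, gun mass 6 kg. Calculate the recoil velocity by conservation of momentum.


v_recoil = m_p * v_p / m_gun = 0.049 * 277 / 6 = 2.262 m/s

2.262 m/s


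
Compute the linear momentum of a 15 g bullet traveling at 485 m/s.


p = m*v = 0.015*485 = 7.275 kg·m/s

7.275 kg·m/s


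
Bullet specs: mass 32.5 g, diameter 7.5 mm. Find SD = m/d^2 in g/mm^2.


SD = m/d^2 = 32.5/7.5^2 = 0.5778 g/mm^2

0.5778 g/mm^2


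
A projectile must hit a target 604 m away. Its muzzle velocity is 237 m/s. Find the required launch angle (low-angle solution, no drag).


sin(2*theta) = R*g/v0^2 = 604*9.81/237^2 = 0.10549, theta = arcsin(0.10549)/2 = 3.028°

3.028 degrees


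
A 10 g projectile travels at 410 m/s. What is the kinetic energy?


E = 0.5*m*v^2 = 0.5*0.01*410^2 = 840.5 J

840.5 J


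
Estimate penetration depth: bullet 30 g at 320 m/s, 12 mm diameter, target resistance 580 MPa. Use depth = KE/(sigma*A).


A = pi*(d/2)^2 = pi*(12/2)^2 = 113.097 mm^2
E = 0.5*m*v^2 = 0.5*0.03*320^2 = 1536 J
depth = E/(sigma*A) = 1536 J / (580 MPa * 113.097 mm^2) = 1536/(580 * 113.097) m = 0.0234159 m ≈ 23.42 mm

23.42 mm


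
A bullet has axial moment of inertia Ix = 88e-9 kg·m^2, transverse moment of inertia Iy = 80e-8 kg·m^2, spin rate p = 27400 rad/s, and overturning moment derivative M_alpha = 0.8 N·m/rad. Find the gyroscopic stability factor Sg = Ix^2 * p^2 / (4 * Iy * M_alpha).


Sg = Ix^2 * p^2 / (4 * Iy * M_alpha) = (88e-9)^2 * 27400^2 / (4 * 80e-8 * 0.8) = 2.271

2.271


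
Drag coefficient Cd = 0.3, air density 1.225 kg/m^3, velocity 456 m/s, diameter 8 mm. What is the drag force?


A = pi*(d/2)^2 = pi*(8/2000)^2 = 5.02655e-05 m^2
Fd = 0.5*Cd*rho*A*v^2 = 0.5*0.3*1.225*5.02655e-05*456^2 = 1.921 N

1.921 N


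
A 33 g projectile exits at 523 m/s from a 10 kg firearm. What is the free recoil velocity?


v_recoil = m_p * v_p / m_gun = 0.033 * 523 / 10 = 1.726 m/s

1.726 m/s


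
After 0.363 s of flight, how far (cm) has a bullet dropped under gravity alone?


drop = 0.5*g*t^2 = 0.5*9.81*0.363^2 = 0.646327 m ≈ 64.63 cm

64.63 cm


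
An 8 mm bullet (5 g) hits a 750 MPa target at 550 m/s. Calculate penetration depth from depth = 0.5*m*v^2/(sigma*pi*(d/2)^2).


A = pi*(d/2)^2 = pi*(8/2)^2 = 50.2655 mm^2
E = 0.5*m*v^2 = 0.5*0.005*550^2 = 756.25 J
depth = E/(sigma*A) = 756.25 J / (750 MPa * 50.2655 mm^2) = 756.25/(750 * 50.2655) m = 0.0200602 m ≈ 20.06 mm

20.06 mm


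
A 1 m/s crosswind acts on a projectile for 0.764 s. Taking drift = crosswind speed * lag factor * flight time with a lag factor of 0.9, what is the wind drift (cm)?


drift = v_wind * lag * t = 1 * 0.9 * 0.764 = 0.6876 m ≈ 68.76 cm

68.76 cm


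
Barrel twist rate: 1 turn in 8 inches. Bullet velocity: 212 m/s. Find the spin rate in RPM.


twist_m = 8*0.0254 = 0.2032 m
spin = v/twist = 212/0.2032 = 1043.307 rev/s
RPM = spin*60 = 1043.307*60 ≈ 62598 RPM

62598 RPM


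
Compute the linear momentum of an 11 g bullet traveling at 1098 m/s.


p = m*v = 0.011*1098 = 12.08 kg·m/s

12.08 kg·m/s


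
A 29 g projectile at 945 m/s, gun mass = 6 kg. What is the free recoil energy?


v_r = m_p*v_p/m_gun = 0.029*945/6 = 4.5675 m/s, E_r = 0.5*m_gun*v_r^2 = 0.5*6*4.5675^2 = 62.59 J

62.59 J


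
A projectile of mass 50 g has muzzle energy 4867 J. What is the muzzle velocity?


v = sqrt(2*E/m) = sqrt(2*4867/0.05) = 441.2 m/s

441.2 m/s


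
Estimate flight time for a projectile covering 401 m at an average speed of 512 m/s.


t = d/v = 401/512 = 0.7832 s

0.7832 s


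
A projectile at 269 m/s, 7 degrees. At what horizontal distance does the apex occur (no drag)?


R = v0^2*sin(2*theta)/g = 269^2*sin(2*7°)/9.81 = 1784.48 m
apex_dist = R/2 = 1784.48/2 = 892.2 m

892.2 m


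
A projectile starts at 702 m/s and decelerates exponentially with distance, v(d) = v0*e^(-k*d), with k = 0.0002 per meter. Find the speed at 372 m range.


v = v0*exp(-k*d) = 702*exp(-0.0002*372) = 651.7 m/s

651.7 m/s


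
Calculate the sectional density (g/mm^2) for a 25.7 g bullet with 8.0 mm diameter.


SD = m/d^2 = 25.7/8.0^2 = 0.4016 g/mm^2

0.4016 g/mm^2


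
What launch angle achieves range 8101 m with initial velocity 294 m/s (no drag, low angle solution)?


sin(2*theta) = R*g/v0^2 = 8101*9.81/294^2 = 0.919418, theta = arcsin(0.919418)/2 = 33.42°

33.42 degrees


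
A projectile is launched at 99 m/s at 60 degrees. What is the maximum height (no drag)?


H = (v0*sin(theta))^2 / (2g) = (99*sin(60°))^2 / (2*9.81) = 374.7 m

374.7 m


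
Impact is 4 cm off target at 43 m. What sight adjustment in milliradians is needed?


1 mrad subtends 1 cm per 10 m of range, so adj = error_cm / (dist_m / 10) = 4 / (43/10) = 0.9302 mrad

0.9302 mrad


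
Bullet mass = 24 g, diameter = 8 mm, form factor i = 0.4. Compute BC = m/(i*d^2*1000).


BC = m/(i*d^2*1000) = 24/(0.4 * 8^2 * 1000) = 0.0009375

0.0009375


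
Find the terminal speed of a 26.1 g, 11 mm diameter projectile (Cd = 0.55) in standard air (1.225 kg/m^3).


A = pi*(d/2)^2 = pi*(11/2000)^2 = 9.50332e-05 m^2
vt = sqrt(2mg/(Cd*rho*A)) = sqrt(2*0.0261*9.81/(0.55 * 1.225 * 9.50332e-05)) = 89.43 m/s

89.43 m/s


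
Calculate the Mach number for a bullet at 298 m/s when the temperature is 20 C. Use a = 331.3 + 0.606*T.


a = 331.3 + 0.606*(20) = 343.42 m/s
M = v/a = 298/343.42 = 0.8677

0.8677


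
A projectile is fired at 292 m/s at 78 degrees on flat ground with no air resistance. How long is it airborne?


T = 2*v0*sin(theta)/g = 2*292*sin(78°)/9.81 = 58.23 s

58.23 s


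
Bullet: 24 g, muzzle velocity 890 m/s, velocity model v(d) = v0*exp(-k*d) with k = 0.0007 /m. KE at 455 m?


v = v0*exp(-k*d) = 890*exp(-0.0007*455) = 647.243 m/s
E = 0.5*m*v^2 = 0.5*0.024*647.243^2 = 5027 J

5027 J


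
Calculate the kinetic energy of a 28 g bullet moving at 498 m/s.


E = 0.5*m*v^2 = 0.5*0.028*498^2 = 3472 J

3472 J


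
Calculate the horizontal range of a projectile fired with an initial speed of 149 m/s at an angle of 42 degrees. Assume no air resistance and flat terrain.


R = v0^2 * sin(2*theta) / g = 149^2 * sin(2*42°) / 9.81 = 2251 m

2251 m


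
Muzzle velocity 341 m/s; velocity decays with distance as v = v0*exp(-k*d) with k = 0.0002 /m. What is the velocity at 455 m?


v = v0*exp(-k*d) = 341*exp(-0.0002*455) = 311.3 m/s

311.3 m/s


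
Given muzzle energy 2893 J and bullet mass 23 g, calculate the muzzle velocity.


v = sqrt(2*E/m) = sqrt(2*2893/0.023) = 501.6 m/s

501.6 m/s


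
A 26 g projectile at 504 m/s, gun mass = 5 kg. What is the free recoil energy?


v_r = m_p*v_p/m_gun = 0.026*504/5 = 2.6208 m/s, E_r = 0.5*m_gun*v_r^2 = 0.5*5*2.6208^2 = 17.17 J

17.17 J


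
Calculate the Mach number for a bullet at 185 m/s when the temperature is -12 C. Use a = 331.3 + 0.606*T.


a = 331.3 + 0.606*(-12) = 324.028 m/s
M = v/a = 185/324.028 = 0.5709

0.5709


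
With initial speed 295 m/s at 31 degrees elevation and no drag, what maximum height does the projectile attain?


H = (v0*sin(theta))^2 / (2g) = (295*sin(31°))^2 / (2*9.81) = 1177 m

1177 m


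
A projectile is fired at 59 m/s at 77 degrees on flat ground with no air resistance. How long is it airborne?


T = 2*v0*sin(theta)/g = 2*59*sin(77°)/9.81 = 11.72 s

11.72 s


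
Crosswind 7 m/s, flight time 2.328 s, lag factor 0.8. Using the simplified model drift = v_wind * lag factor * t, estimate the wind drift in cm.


drift = v_wind * lag * t = 7 * 0.8 * 2.328 = 13.0368 m ≈ 1304 cm

1304 cm


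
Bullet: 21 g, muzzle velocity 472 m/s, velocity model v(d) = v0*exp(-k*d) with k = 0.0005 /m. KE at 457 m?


v = v0*exp(-k*d) = 472*exp(-0.0005*457) = 375.583 m/s
E = 0.5*m*v^2 = 0.5*0.021*375.583^2 = 1481 J

1481 J


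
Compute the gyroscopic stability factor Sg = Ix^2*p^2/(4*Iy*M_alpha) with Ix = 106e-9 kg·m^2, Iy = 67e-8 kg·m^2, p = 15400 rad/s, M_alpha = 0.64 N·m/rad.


Sg = Ix^2 * p^2 / (4 * Iy * M_alpha) = (106e-9)^2 * 15400^2 / (4 * 67e-8 * 0.64) = 1.554

1.554


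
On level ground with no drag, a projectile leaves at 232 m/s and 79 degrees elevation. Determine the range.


R = v0^2 * sin(2*theta) / g = 232^2 * sin(2*79°) / 9.81 = 2055 m

2055 m


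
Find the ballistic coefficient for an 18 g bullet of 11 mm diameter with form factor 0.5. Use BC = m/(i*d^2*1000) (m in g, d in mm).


BC = m/(i*d^2*1000) = 18/(0.5 * 11^2 * 1000) = 0.0002975

0.0002975


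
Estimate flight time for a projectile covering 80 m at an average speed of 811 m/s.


t = d/v = 80/811 = 0.09864 s

0.09864 s


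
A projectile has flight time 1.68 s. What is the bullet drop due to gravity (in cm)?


drop = 0.5*g*t^2 = 0.5*9.81*1.68^2 = 13.8439 m ≈ 1384 cm

1384 cm


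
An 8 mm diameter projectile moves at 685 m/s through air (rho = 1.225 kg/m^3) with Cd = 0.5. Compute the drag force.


A = pi*(d/2)^2 = pi*(8/2000)^2 = 5.02655e-05 m^2
Fd = 0.5*Cd*rho*A*v^2 = 0.5*0.5*1.225*5.02655e-05*685^2 = 7.223 N

7.223 N


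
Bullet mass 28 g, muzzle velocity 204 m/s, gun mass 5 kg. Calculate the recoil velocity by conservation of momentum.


v_recoil = m_p * v_p / m_gun = 0.028 * 204 / 5 = 1.142 m/s

1.142 m/s


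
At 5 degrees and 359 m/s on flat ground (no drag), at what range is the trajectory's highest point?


R = v0^2*sin(2*theta)/g = 359^2*sin(2*5°)/9.81 = 2281.34 m
apex_dist = R/2 = 2281.34/2 = 1141 m

1141 m


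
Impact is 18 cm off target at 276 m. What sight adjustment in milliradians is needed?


1 mrad subtends 1 cm per 10 m of range, so adj = error_cm / (dist_m / 10) = 18 / (276/10) = 0.6522 mrad

0.6522 mrad


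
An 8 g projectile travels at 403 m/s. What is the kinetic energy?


E = 0.5*m*v^2 = 0.5*0.008*403^2 = 649.6 J

649.6 J


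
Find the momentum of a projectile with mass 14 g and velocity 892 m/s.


p = m*v = 0.014*892 = 12.49 kg·m/s

12.49 kg·m/s


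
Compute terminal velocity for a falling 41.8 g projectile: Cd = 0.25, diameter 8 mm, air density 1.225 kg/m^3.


A = pi*(d/2)^2 = pi*(8/2000)^2 = 5.02655e-05 m^2
vt = sqrt(2mg/(Cd*rho*A)) = sqrt(2*0.0418*9.81/(0.25 * 1.225 * 5.02655e-05)) = 230.8 m/s

230.8 m/s


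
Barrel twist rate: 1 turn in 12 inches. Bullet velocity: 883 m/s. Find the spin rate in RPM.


twist_m = 12*0.0254 = 0.3048 m
spin = v/twist = 883/0.3048 = 2896.982 rev/s
RPM = spin*60 = 2896.982*60 ≈ 173819 RPM

173819 RPM


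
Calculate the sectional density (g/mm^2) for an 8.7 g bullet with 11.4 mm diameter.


SD = m/d^2 = 8.7/11.4^2 = 0.06694 g/mm^2

0.06694 g/mm^2


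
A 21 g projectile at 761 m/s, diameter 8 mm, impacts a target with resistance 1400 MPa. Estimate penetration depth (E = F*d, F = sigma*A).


A = pi*(d/2)^2 = pi*(8/2)^2 = 50.2655 mm^2
E = 0.5*m*v^2 = 0.5*0.021*761^2 = 6080.77 J
depth = E/(sigma*A) = 6080.77 J / (1400 MPa * 50.2655 mm^2) = 6080.77/(1400 * 50.2655) m = 0.0864093 m ≈ 86.41 mm

86.41 mm


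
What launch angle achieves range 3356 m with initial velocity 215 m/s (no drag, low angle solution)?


sin(2*theta) = R*g/v0^2 = 3356*9.81/215^2 = 0.71222, theta = arcsin(0.71222)/2 = 22.71°

22.71 degrees


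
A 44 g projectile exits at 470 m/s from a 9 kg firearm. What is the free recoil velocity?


v_recoil = m_p * v_p / m_gun = 0.044 * 470 / 9 = 2.298 m/s

2.298 m/s


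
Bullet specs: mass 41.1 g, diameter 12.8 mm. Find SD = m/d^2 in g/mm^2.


SD = m/d^2 = 41.1/12.8^2 = 0.2509 g/mm^2

0.2509 g/mm^2


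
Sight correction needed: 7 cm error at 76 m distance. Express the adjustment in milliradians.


1 mrad subtends 1 cm per 10 m of range, so adj = error_cm / (dist_m / 10) = 7 / (76/10) = 0.9211 mrad

0.9211 mrad


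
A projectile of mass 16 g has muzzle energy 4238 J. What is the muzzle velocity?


v = sqrt(2*E/m) = sqrt(2*4238/0.016) = 727.8 m/s

727.8 m/s


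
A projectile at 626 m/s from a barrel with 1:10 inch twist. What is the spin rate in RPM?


twist_m = 10*0.0254 = 0.254 m
spin = v/twist = 626/0.254 = 2464.567 rev/s
RPM = spin*60 = 2464.567*60 ≈ 147874 RPM

147874 RPM


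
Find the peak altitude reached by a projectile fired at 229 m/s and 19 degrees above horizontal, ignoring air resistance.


H = (v0*sin(theta))^2 / (2g) = (229*sin(19°))^2 / (2*9.81) = 283.3 m

283.3 m


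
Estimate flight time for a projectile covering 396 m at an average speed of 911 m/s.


t = d/v = 396/911 = 0.4347 s

0.4347 s


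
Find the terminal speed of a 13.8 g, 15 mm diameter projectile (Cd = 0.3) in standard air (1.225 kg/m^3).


A = pi*(d/2)^2 = pi*(15/2000)^2 = 1.76715e-04 m^2
vt = sqrt(2mg/(Cd*rho*A)) = sqrt(2*0.0138*9.81/(0.3 * 1.225 * 1.76715e-04)) = 64.57 m/s

64.57 m/s


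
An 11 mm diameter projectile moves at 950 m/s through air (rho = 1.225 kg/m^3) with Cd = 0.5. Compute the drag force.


A = pi*(d/2)^2 = pi*(11/2000)^2 = 9.50332e-05 m^2
Fd = 0.5*Cd*rho*A*v^2 = 0.5*0.5*1.225*9.50332e-05*950^2 = 26.27 N

26.27 N


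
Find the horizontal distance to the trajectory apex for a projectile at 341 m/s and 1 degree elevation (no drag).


R = v0^2*sin(2*theta)/g = 341^2*sin(2*1°)/9.81 = 413.675 m
apex_dist = R/2 = 413.675/2 = 206.8 m

206.8 m


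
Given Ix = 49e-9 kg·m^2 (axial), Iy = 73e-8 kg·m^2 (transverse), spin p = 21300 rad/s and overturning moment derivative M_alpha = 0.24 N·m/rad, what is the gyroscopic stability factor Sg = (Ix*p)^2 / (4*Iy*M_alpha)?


Sg = Ix^2 * p^2 / (4 * Iy * M_alpha) = (49e-9)^2 * 21300^2 / (4 * 73e-8 * 0.24) = 1.554

1.554


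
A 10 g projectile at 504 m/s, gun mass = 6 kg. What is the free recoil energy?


v_r = m_p*v_p/m_gun = 0.01*504/6 = 0.84 m/s, E_r = 0.5*m_gun*v_r^2 = 0.5*6*0.84^2 = 2.117 J

2.117 J
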